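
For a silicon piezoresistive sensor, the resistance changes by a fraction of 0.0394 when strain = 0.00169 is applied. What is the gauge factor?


Step 1: Identify values.
dR/R = 0.0394, strain = 0.00169
Step 2: GF = (dR/R) / strain = 0.0394 / 0.00169
GF = 23.3


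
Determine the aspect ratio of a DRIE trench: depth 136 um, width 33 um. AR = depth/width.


Step 1: AR = depth / width
Step 2: AR = 136 / 33
AR = 4.1


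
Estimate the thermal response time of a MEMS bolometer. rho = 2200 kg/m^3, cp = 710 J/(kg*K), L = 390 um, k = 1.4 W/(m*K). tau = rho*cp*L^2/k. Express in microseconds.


Step 1: Convert L to m: L = 390e-6 m
Step 2: L^2 = (390e-6)^2 = 1.521e-07 m^2
Step 3: tau = 2200 * 710 * 1.521e-07 / 1.4 = 1.6970014286e-01 s
Step 4: Convert to microseconds (multiply by 1e6).
tau = 169700.143 us


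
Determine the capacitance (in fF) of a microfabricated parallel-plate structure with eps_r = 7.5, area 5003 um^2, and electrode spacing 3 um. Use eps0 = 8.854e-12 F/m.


Step 1: Convert area to m^2: A = 5003e-12 m^2
Step 2: Convert gap to m: d = 3e-6 m
Step 3: C = eps0 * eps_r * A / d
C = 8.854e-12 * 7.5 * 5003e-12 / 3e-6
Step 4: Convert to fF (multiply by 1e15).
C = 110.74 fF


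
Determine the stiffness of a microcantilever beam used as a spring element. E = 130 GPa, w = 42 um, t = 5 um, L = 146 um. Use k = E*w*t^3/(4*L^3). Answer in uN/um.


Step 1: Convert E to consistent units (1 GPa = 1000 uN/um^2).
E = 130 GPa = 130000 uN/um^2
Step 2: Compute t^3 = 5^3 = 125
Step 3: Compute L^3 = 146^3 = 3112136
Step 4: k = 130000 * 42 * 125 / (4 * 3112136)
k = 54.8257 uN/um


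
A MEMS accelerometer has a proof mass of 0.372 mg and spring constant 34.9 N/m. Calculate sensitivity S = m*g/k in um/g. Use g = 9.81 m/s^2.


Step 1: Convert mass: m = 0.372 mg = 3.72e-07 kg
Step 2: S = m * g / k = 3.72e-07 * 9.81 / 34.9
Step 3: S = 1.05e-07 m/g
Step 4: Convert to um/g: S = 0.105 um/g


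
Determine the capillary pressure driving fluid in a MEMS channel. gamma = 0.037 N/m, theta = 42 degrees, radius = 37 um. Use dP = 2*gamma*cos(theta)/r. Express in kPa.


Step 1: cos(42 deg) = 0.7431
Step 2: Convert r to m: r = 37e-6 m
Step 3: dP = 2 * 0.037 * 0.7431 / 37e-6 = 1486.2 Pa
Step 4: Convert Pa to kPa (divide by 1000).
dP = 1.49 kPa


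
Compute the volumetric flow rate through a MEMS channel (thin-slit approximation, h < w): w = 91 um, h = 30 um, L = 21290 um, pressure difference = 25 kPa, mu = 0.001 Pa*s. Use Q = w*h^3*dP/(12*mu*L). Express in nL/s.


Step 1: Convert all dimensions to SI (meters).
w = 91e-6 m, h = 30e-6 m, L = 21290e-6 m, dP = 25e3 Pa
Step 2: Q = w * h^3 * dP / (12 * mu * L)
Q = 91e-6 * (30e-6)^3 * 25e3 / (12 * 0.001 * 21290e-6) = 2.404298e-10 m^3/s
Step 3: Convert Q from m^3/s to nL/s (1 m^3 = 1e12 nL, so multiply by 1e12).
Q = 240.43 nL/s


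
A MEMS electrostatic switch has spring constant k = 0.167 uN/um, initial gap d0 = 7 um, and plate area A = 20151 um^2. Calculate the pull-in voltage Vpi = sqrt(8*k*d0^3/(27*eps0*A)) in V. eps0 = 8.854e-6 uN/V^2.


Step 1: Compute numerator: 8 * k * d0^3 = 8 * 0.167 * 7^3 = 458.248
Step 2: Compute denominator: 27 * eps0 * A = 27 * 8.854e-6 * 20151 = 4.817258
Step 3: Vpi = sqrt(458.248 / 4.817258)
Vpi = 9.75 V


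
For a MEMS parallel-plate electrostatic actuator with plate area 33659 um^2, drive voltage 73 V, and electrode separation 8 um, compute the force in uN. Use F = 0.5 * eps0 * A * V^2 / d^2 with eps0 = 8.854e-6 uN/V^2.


Step 1: Identify parameters.
eps0 = 8.854e-6 uN/V^2, A = 33659 um^2, V = 73 V, d = 8 um
Step 2: Compute V^2 = 73^2 = 5329
Step 3: Compute d^2 = 8^2 = 64
Step 4: F = 0.5 * 8.854e-6 * 33659 * 5329 / 64
F = 12.407 uN


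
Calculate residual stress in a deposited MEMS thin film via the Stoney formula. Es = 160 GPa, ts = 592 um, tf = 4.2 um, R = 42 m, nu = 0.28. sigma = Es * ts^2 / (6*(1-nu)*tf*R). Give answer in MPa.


Step 1: Compute numerator: Es * ts^2 = 160 * 592^2 = 56074240 (GPa*um^2)
Step 2: Compute denominator (R in um): 6*(1-nu)*tf*R = 6*0.72*4.2*42e6 = 762048000.0 (um^2)
Step 3: sigma (GPa) = 56074240 / 762048000.0 = 7.3584e-02 GPa
Step 4: Convert to MPa (x1000): sigma = 73.6 MPa


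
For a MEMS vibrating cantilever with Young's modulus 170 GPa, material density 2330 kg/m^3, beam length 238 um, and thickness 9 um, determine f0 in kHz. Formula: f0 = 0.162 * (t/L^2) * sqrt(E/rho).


Step 1: Convert units to SI.
t_SI = 9e-6 m, L_SI = 238e-6 m
Step 2: Calculate sqrt(E/rho).
sqrt(170e9 / 2330) = 8541.74 m/s
Step 3: Compute f0.
f0 = 0.162 * 9e-6 / (238e-6)^2 * 8541.74 = 219861.9 Hz = 219.86 kHz


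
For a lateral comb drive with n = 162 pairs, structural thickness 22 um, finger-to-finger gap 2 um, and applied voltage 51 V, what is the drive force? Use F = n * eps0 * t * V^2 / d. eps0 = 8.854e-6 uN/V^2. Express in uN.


Step 1: Parameters: n=162, eps0=8.854e-6 uN/V^2, t=22 um, V=51 V, d=2 um
Step 2: V^2 = 2601
Step 3: F = 162 * 8.854e-6 * 22 * 2601 / 2
F = 41.038 uN


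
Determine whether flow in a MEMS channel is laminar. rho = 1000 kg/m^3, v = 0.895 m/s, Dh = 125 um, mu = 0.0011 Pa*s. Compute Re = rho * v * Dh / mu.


Step 1: Convert Dh to meters: Dh = 125e-6 m
Step 2: Re = rho * v * Dh / mu
Re = 1000 * 0.895 * 125e-6 / 0.0011
Re = 101.705
Since Re = 101.705 is below ~2300, the flow is laminar.


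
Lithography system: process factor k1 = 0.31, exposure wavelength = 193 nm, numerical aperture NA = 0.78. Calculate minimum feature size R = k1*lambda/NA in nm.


Step 1: Identify values: k1 = 0.31, lambda = 193 nm, NA = 0.78
Step 2: R = k1 * lambda / NA
R = 0.31 * 193 / 0.78
R = 76.7 nm


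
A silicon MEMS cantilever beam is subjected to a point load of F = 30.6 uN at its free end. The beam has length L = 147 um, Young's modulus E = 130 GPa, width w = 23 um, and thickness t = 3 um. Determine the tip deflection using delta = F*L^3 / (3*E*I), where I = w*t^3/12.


Step 1: Calculate the second moment of area.
I = w * t^3 / 12 = 23 * 3^3 / 12 = 51.75 um^4
Step 2: Convert E to consistent units (1 GPa = 1000 uN/um^2).
E = 130 GPa = 130000 uN/um^2
Step 3: Calculate tip deflection.
delta = F * L^3 / (3 * E * I)
delta = 30.6 * 147^3 / (3 * 130000 * 51.75)
delta = 4.8161 um


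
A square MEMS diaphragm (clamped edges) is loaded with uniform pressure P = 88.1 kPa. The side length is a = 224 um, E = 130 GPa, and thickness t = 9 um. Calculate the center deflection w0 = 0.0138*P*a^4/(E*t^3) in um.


Step 1: Convert pressure to compatible units (E is in GPa, so P in GPa).
P = 88.1 kPa = 88.1e-6 GPa
Step 2: Compute numerator: 0.0138 * P * a^4.
a^4 = 224^4 = 2517630976
numerator = 0.0138 * 88.1e-6 * 2517630976 = 3.0609e+03
Step 3: Compute denominator: E * t^3 = 130 * 9^3 = 94770
Step 4: w0 = numerator / denominator = 3.0609e+03 / 94770 = 0.0323 um


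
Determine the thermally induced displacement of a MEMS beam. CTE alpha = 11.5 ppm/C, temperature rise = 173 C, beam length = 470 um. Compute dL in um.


Step 1: Convert CTE: alpha = 11.5 ppm/C = 11.5e-6 /C
Step 2: dL = 11.5e-6 * 173 * 470
dL = 0.9351 um


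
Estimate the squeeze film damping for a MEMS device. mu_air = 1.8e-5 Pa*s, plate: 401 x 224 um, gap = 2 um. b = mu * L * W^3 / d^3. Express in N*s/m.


Step 1: Convert to SI.
L = 401e-6 m, W = 224e-6 m, d = 2e-6 m
Step 2: W^3 = (224e-6)^3 = 1.12e-11 m^3
Step 3: d^3 = (2e-6)^3 = 8.00e-18 m^3
Step 4: b = 1.8e-5 * 401e-6 * 1.12e-11 / 8.00e-18
b = 1.01e-02 N*s/m


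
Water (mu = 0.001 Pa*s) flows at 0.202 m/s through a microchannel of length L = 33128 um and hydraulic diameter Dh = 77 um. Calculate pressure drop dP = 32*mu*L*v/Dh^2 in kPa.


Step 1: Convert to SI: L = 33128e-6 m, Dh = 77e-6 m
Step 2: dP = 32 * 0.001 * 33128e-6 * 0.202 / (77e-6)^2
Step 3: dP = 36117.29 Pa
Step 4: Convert to kPa: dP = 36.12 kPa


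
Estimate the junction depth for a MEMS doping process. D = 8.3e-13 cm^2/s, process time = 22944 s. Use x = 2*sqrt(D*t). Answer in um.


Step 1: Compute D*t = 8.3e-13 * 22944 = 1.904352e-08 cm^2
Step 2: sqrt(D*t) = 1.38e-04 cm
Step 3: x = 2 * 1.38e-04 cm = 2.76e-04 cm
Step 4: Convert to um (1 cm = 1e4 um): x = 2.76 um


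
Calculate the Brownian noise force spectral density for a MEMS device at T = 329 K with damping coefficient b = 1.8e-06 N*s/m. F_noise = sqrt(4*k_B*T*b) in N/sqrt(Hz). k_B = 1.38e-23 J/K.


Step 1: Compute 4 * k_B * T * b
= 4 * 1.38e-23 * 329 * 1.8e-06
= 3.2689e-26 N^2/Hz
Step 2: F_noise = sqrt(3.2689e-26)
F_noise = 1.81e-13 N/sqrt(Hz)


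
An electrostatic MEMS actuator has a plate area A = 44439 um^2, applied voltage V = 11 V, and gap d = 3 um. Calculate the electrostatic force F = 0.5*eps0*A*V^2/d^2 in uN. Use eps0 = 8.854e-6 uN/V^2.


Step 1: Identify parameters.
eps0 = 8.854e-6 uN/V^2, A = 44439 um^2, V = 11 V, d = 3 um
Step 2: Compute V^2 = 11^2 = 121
Step 3: Compute d^2 = 3^2 = 9
Step 4: F = 0.5 * 8.854e-6 * 44439 * 121 / 9
F = 2.645 uN


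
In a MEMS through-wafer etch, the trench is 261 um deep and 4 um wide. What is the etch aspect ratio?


Step 1: AR = depth / width
Step 2: AR = 261 / 4
AR = 65.3


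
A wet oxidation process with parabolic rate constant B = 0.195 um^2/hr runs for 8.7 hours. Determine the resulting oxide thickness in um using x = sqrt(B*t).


Step 1: Compute B*t = 0.195 * 8.7 = 1.6965
Step 2: x = sqrt(1.6965)
x = 1.302 um


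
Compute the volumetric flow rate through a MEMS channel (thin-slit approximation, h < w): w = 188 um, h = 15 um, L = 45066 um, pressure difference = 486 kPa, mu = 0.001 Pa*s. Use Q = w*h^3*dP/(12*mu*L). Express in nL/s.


Step 1: Convert all dimensions to SI (meters).
w = 188e-6 m, h = 15e-6 m, L = 45066e-6 m, dP = 486e3 Pa
Step 2: Q = w * h^3 * dP / (12 * mu * L)
Q = 188e-6 * (15e-6)^3 * 486e3 / (12 * 0.001 * 45066e-6) = 5.7021369e-10 m^3/s
Step 3: Convert Q from m^3/s to nL/s (1 m^3 = 1e12 nL, so multiply by 1e12).
Q = 570.214 nL/s


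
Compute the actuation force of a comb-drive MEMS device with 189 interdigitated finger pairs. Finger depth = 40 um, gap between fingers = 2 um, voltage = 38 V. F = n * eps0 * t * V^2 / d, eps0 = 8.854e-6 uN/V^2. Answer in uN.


Step 1: Parameters: n=189, eps0=8.854e-6 uN/V^2, t=40 um, V=38 V, d=2 um
Step 2: V^2 = 1444
Step 3: F = 189 * 8.854e-6 * 40 * 1444 / 2
F = 48.328 uN


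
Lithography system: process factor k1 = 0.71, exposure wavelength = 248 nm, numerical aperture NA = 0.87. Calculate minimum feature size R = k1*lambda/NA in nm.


Step 1: Identify values: k1 = 0.71, lambda = 248 nm, NA = 0.87
Step 2: R = k1 * lambda / NA
R = 0.71 * 248 / 0.87
R = 202.4 nm


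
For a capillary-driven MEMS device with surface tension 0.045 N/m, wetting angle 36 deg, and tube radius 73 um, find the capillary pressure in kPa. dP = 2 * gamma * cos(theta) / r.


Step 1: cos(36 deg) = 0.809
Step 2: Convert r to m: r = 73e-6 m
Step 3: dP = 2 * 0.045 * 0.809 / 73e-6 = 997.4 Pa
Step 4: Convert Pa to kPa (divide by 1000).
dP = 1.0 kPa


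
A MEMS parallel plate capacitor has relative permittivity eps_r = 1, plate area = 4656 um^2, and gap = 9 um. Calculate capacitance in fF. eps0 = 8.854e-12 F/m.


Step 1: Convert area to m^2: A = 4656e-12 m^2
Step 2: Convert gap to m: d = 9e-6 m
Step 3: C = eps0 * eps_r * A / d
C = 8.854e-12 * 1 * 4656e-12 / 9e-6
Step 4: Convert to fF (multiply by 1e15).
C = 4.58 fF


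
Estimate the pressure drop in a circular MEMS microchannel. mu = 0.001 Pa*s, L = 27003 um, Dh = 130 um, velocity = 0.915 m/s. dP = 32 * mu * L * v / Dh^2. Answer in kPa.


Step 1: Convert to SI: L = 27003e-6 m, Dh = 130e-6 m
Step 2: dP = 32 * 0.001 * 27003e-6 * 0.915 / (130e-6)^2
Step 3: dP = 46783.90 Pa
Step 4: Convert to kPa: dP = 46.78 kPa


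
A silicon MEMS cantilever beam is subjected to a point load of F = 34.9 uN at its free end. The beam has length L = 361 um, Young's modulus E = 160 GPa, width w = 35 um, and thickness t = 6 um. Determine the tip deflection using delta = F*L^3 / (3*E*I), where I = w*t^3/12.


Step 1: Calculate the second moment of area.
I = w * t^3 / 12 = 35 * 6^3 / 12 = 630.0 um^4
Step 2: Convert E to consistent units (1 GPa = 1000 uN/um^2).
E = 160 GPa = 160000 uN/um^2
Step 3: Calculate tip deflection.
delta = F * L^3 / (3 * E * I)
delta = 34.9 * 361^3 / (3 * 160000 * 630.0)
delta = 5.4296 um


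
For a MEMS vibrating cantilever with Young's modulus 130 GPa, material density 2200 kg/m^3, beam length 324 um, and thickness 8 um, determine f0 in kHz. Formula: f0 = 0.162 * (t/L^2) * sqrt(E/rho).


Step 1: Convert units to SI.
t_SI = 8e-6 m, L_SI = 324e-6 m
Step 2: Calculate sqrt(E/rho).
sqrt(130e9 / 2200) = 7687.06 m/s
Step 3: Compute f0.
f0 = 0.162 * 8e-6 / (324e-6)^2 * 7687.06 = 94902.0 Hz = 94.9 kHz


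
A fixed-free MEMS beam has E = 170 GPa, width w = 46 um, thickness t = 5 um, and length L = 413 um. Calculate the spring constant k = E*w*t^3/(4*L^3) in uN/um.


Step 1: Convert E to consistent units (1 GPa = 1000 uN/um^2).
E = 170 GPa = 170000 uN/um^2
Step 2: Compute t^3 = 5^3 = 125
Step 3: Compute L^3 = 413^3 = 70444997
Step 4: k = 170000 * 46 * 125 / (4 * 70444997)
k = 3.469 uN/um


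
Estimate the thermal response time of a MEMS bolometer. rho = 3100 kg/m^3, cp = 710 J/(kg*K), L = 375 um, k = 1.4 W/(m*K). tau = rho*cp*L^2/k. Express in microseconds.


Step 1: Convert L to m: L = 375e-6 m
Step 2: L^2 = (375e-6)^2 = 1.40625e-07 m^2
Step 3: tau = 3100 * 710 * 1.40625e-07 / 1.4 = 2.2108258929e-01 s
Step 4: Convert to microseconds (multiply by 1e6).
tau = 221082.589 us


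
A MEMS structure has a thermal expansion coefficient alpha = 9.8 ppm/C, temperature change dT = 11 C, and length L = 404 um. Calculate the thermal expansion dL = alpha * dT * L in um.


Step 1: Convert CTE: alpha = 9.8 ppm/C = 9.8e-6 /C
Step 2: dL = 9.8e-6 * 11 * 404
dL = 0.0436 um


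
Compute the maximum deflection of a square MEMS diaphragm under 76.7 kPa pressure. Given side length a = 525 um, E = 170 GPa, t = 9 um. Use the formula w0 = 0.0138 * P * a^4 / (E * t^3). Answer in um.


Step 1: Convert pressure to compatible units (E is in GPa, so P in GPa).
P = 76.7 kPa = 76.7e-6 GPa
Step 2: Compute numerator: 0.0138 * P * a^4.
a^4 = 525^4 = 75969140625
numerator = 0.0138 * 76.7e-6 * 75969140625 = 8.04103e+04
Step 3: Compute denominator: E * t^3 = 170 * 9^3 = 123930
Step 4: w0 = numerator / denominator = 8.04103e+04 / 123930 = 0.6488 um


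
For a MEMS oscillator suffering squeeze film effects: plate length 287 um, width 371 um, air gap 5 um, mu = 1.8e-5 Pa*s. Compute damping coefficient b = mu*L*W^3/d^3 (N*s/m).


Step 1: Convert to SI.
L = 287e-6 m, W = 371e-6 m, d = 5e-6 m
Step 2: W^3 = (371e-6)^3 = 5.11e-11 m^3
Step 3: d^3 = (5e-6)^3 = 1.25e-16 m^3
Step 4: b = 1.8e-5 * 287e-6 * 5.11e-11 / 1.25e-16
b = 2.11e-03 N*s/m


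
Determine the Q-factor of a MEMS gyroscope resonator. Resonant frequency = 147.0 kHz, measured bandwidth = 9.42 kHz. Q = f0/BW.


Step 1: Q = f0 / bandwidth
Step 2: Q = 147.0 / 9.42
Q = 15.6


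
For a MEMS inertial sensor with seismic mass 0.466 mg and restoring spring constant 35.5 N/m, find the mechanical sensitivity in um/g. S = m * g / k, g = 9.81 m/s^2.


Step 1: Convert mass: m = 0.466 mg = 4.66e-07 kg
Step 2: S = m * g / k = 4.66e-07 * 9.81 / 35.5
Step 3: S = 1.29e-07 m/g
Step 4: Convert to um/g: S = 0.129 um/g


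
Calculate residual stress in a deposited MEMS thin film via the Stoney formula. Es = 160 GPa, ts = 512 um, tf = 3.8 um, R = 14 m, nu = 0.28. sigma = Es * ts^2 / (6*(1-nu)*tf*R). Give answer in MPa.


Step 1: Compute numerator: Es * ts^2 = 160 * 512^2 = 41943040 (GPa*um^2)
Step 2: Compute denominator (R in um): 6*(1-nu)*tf*R = 6*0.72*3.8*14e6 = 229824000.0 (um^2)
Step 3: sigma (GPa) = 41943040 / 229824000.0 = 1.82501e-01 GPa
Step 4: Convert to MPa (x1000): sigma = 182.5 MPa


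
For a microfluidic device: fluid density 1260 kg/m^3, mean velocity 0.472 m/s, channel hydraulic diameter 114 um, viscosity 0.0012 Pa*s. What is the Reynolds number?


Step 1: Convert Dh to meters: Dh = 114e-6 m
Step 2: Re = rho * v * Dh / mu
Re = 1260 * 0.472 * 114e-6 / 0.0012
Re = 56.498


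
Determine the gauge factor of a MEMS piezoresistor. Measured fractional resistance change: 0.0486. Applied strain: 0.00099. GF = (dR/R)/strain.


Step 1: Identify values.
dR/R = 0.0486, strain = 0.00099
Step 2: GF = (dR/R) / strain = 0.0486 / 0.00099
GF = 49.1


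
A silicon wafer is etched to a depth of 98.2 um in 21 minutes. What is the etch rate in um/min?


Step 1: Etch rate = depth / time
Step 2: rate = 98.2 / 21
rate = 4.676 um/min


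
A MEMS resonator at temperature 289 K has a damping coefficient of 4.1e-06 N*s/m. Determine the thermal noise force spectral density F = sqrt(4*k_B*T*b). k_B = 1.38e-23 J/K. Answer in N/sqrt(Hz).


Step 1: Compute 4 * k_B * T * b
= 4 * 1.38e-23 * 289 * 4.1e-06
= 6.5406e-26 N^2/Hz
Step 2: F_noise = sqrt(6.5406e-26)
F_noise = 2.56e-13 N/sqrt(Hz)


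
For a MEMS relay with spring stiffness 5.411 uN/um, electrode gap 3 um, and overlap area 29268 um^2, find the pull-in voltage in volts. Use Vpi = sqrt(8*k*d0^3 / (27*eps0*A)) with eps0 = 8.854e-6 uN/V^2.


Step 1: Compute numerator: 8 * k * d0^3 = 8 * 5.411 * 3^3 = 1168.776
Step 2: Compute denominator: 27 * eps0 * A = 27 * 8.854e-6 * 29268 = 6.99675
Step 3: Vpi = sqrt(1168.776 / 6.99675)
Vpi = 12.92 V


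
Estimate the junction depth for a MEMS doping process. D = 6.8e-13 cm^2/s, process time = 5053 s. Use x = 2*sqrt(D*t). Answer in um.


Step 1: Compute D*t = 6.8e-13 * 5053 = 3.43604e-09 cm^2
Step 2: sqrt(D*t) = 5.86177e-05 cm
Step 3: x = 2 * 5.86177e-05 cm = 1.172354e-04 cm
Step 4: Convert to um (1 cm = 1e4 um): x = 1.172 um


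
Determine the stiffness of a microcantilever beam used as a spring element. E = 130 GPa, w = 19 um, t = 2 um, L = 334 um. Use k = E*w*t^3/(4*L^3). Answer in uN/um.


Step 1: Convert E to consistent units (1 GPa = 1000 uN/um^2).
E = 130 GPa = 130000 uN/um^2
Step 2: Compute t^3 = 2^3 = 8
Step 3: Compute L^3 = 334^3 = 37259704
Step 4: k = 130000 * 19 * 8 / (4 * 37259704)
k = 0.1326 uN/um


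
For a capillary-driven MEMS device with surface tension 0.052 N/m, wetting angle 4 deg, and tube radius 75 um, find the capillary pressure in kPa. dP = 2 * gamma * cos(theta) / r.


Step 1: cos(4 deg) = 0.9976
Step 2: Convert r to m: r = 75e-6 m
Step 3: dP = 2 * 0.052 * 0.9976 / 75e-6 = 1383.3 Pa
Step 4: Convert Pa to kPa (divide by 1000).
dP = 1.38 kPa


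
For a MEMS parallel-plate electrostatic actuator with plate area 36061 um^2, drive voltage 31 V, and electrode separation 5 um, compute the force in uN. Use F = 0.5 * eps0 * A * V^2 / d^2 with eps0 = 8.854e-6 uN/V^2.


Step 1: Identify parameters.
eps0 = 8.854e-6 uN/V^2, A = 36061 um^2, V = 31 V, d = 5 um
Step 2: Compute V^2 = 31^2 = 961
Step 3: Compute d^2 = 5^2 = 25
Step 4: F = 0.5 * 8.854e-6 * 36061 * 961 / 25
F = 6.137 uN


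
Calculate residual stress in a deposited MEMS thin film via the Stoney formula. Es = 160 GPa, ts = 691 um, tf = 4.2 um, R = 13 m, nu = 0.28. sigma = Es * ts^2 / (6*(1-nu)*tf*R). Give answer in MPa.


Step 1: Compute numerator: Es * ts^2 = 160 * 691^2 = 76396960 (GPa*um^2)
Step 2: Compute denominator (R in um): 6*(1-nu)*tf*R = 6*0.72*4.2*13e6 = 235872000.0 (um^2)
Step 3: sigma (GPa) = 76396960 / 235872000.0 = 3.23892e-01 GPa
Step 4: Convert to MPa (x1000): sigma = 323.9 MPa


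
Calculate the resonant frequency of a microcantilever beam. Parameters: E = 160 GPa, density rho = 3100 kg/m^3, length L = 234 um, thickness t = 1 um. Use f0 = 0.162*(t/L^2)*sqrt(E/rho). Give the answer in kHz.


Step 1: Convert units to SI.
t_SI = 1e-6 m, L_SI = 234e-6 m
Step 2: Calculate sqrt(E/rho).
sqrt(160e9 / 3100) = 7184.21 m/s
Step 3: Compute f0.
f0 = 0.162 * 1e-6 / (234e-6)^2 * 7184.21 = 21255.1 Hz = 21.26 kHz


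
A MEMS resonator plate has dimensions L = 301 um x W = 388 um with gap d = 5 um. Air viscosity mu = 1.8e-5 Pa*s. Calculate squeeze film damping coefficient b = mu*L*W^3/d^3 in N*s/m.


Step 1: Convert to SI.
L = 301e-6 m, W = 388e-6 m, d = 5e-6 m
Step 2: W^3 = (388e-6)^3 = 5.84e-11 m^3
Step 3: d^3 = (5e-6)^3 = 1.25e-16 m^3
Step 4: b = 1.8e-5 * 301e-6 * 5.84e-11 / 1.25e-16
b = 2.53e-03 N*s/m


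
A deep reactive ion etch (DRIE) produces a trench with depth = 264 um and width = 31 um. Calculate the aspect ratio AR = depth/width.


Step 1: AR = depth / width
Step 2: AR = 264 / 31
AR = 8.5


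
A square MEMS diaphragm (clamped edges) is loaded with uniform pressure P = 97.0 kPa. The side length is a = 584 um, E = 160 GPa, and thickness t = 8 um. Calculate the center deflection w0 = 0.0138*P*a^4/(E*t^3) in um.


Step 1: Convert pressure to compatible units (E is in GPa, so P in GPa).
P = 97.0 kPa = 97.0e-6 GPa
Step 2: Compute numerator: 0.0138 * P * a^4.
a^4 = 584^4 = 116319195136
numerator = 0.0138 * 97.0e-6 * 116319195136 = 1.557049e+05
Step 3: Compute denominator: E * t^3 = 160 * 8^3 = 81920
Step 4: w0 = numerator / denominator = 1.557049e+05 / 81920 = 1.9007 um


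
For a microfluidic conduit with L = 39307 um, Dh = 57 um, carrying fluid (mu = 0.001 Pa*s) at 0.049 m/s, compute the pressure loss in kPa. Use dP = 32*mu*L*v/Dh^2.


Step 1: Convert to SI: L = 39307e-6 m, Dh = 57e-6 m
Step 2: dP = 32 * 0.001 * 39307e-6 * 0.049 / (57e-6)^2
Step 3: dP = 18969.95 Pa
Step 4: Convert to kPa: dP = 18.97 kPa


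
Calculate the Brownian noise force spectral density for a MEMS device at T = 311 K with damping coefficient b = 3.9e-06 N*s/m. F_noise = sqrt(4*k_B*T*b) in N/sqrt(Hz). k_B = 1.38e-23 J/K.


Step 1: Compute 4 * k_B * T * b
= 4 * 1.38e-23 * 311 * 3.9e-06
= 6.6952e-26 N^2/Hz
Step 2: F_noise = sqrt(6.6952e-26)
F_noise = 2.59e-13 N/sqrt(Hz)


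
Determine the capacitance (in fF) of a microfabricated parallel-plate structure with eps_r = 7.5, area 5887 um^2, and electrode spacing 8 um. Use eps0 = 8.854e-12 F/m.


Step 1: Convert area to m^2: A = 5887e-12 m^2
Step 2: Convert gap to m: d = 8e-6 m
Step 3: C = eps0 * eps_r * A / d
C = 8.854e-12 * 7.5 * 5887e-12 / 8e-6
Step 4: Convert to fF (multiply by 1e15).
C = 48.87 fF


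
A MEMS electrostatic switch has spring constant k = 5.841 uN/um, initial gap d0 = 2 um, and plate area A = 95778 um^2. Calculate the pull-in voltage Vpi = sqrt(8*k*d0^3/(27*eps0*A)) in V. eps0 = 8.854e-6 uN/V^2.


Step 1: Compute numerator: 8 * k * d0^3 = 8 * 5.841 * 2^3 = 373.824
Step 2: Compute denominator: 27 * eps0 * A = 27 * 8.854e-6 * 95778 = 22.896497
Step 3: Vpi = sqrt(373.824 / 22.896497)
Vpi = 4.04 V


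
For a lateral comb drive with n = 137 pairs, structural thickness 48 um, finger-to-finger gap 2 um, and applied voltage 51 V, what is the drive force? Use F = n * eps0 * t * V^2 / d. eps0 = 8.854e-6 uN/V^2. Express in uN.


Step 1: Parameters: n=137, eps0=8.854e-6 uN/V^2, t=48 um, V=51 V, d=2 um
Step 2: V^2 = 2601
Step 3: F = 137 * 8.854e-6 * 48 * 2601 / 2
F = 75.72 uN


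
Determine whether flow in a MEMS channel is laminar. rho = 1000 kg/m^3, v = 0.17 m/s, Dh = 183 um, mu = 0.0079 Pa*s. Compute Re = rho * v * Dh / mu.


Step 1: Convert Dh to meters: Dh = 183e-6 m
Step 2: Re = rho * v * Dh / mu
Re = 1000 * 0.17 * 183e-6 / 0.0079
Re = 3.938
Since Re = 3.938 is below ~2300, the flow is laminar.


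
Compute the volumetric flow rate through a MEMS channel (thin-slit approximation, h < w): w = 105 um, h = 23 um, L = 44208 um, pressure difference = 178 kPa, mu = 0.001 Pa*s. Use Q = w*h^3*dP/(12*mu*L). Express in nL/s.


Step 1: Convert all dimensions to SI (meters).
w = 105e-6 m, h = 23e-6 m, L = 44208e-6 m, dP = 178e3 Pa
Step 2: Q = w * h^3 * dP / (12 * mu * L)
Q = 105e-6 * (23e-6)^3 * 178e3 / (12 * 0.001 * 44208e-6) = 4.2865777e-10 m^3/s
Step 3: Convert Q from m^3/s to nL/s (1 m^3 = 1e12 nL, so multiply by 1e12).
Q = 428.658 nL/s


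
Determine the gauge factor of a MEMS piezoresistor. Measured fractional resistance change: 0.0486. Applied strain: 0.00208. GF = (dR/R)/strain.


Step 1: Identify values.
dR/R = 0.0486, strain = 0.00208
Step 2: GF = (dR/R) / strain = 0.0486 / 0.00208
GF = 23.4


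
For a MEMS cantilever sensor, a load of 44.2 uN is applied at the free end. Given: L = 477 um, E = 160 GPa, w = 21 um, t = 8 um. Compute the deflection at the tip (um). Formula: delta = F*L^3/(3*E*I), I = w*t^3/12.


Step 1: Calculate the second moment of area.
I = w * t^3 / 12 = 21 * 8^3 / 12 = 896.0 um^4
Step 2: Convert E to consistent units (1 GPa = 1000 uN/um^2).
E = 160 GPa = 160000 uN/um^2
Step 3: Calculate tip deflection.
delta = F * L^3 / (3 * E * I)
delta = 44.2 * 477^3 / (3 * 160000 * 896.0)
delta = 11.1539 um


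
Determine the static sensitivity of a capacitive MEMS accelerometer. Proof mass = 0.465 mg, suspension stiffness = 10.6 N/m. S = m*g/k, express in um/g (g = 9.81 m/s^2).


Step 1: Convert mass: m = 0.465 mg = 4.65e-07 kg
Step 2: S = m * g / k = 4.65e-07 * 9.81 / 10.6
Step 3: S = 4.30e-07 m/g
Step 4: Convert to um/g: S = 0.43 um/g


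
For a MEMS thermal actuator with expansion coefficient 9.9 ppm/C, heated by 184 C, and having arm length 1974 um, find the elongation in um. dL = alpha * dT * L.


Step 1: Convert CTE: alpha = 9.9 ppm/C = 9.9e-6 /C
Step 2: dL = 9.9e-6 * 184 * 1974
dL = 3.5958 um


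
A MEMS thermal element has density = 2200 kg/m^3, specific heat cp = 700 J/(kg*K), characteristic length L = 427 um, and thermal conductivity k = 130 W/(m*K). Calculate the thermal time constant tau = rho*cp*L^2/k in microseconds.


Step 1: Convert L to m: L = 427e-6 m
Step 2: L^2 = (427e-6)^2 = 1.82329e-07 m^2
Step 3: tau = 2200 * 700 * 1.82329e-07 / 130 = 2.15989738e-03 s
Step 4: Convert to microseconds (multiply by 1e6).
tau = 2159.897 us


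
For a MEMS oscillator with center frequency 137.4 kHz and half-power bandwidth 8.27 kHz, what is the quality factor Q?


Step 1: Q = f0 / bandwidth
Step 2: Q = 137.4 / 8.27
Q = 16.6


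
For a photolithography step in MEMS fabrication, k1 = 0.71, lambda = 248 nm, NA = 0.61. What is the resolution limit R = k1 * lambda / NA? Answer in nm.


Step 1: Identify values: k1 = 0.71, lambda = 248 nm, NA = 0.61
Step 2: R = k1 * lambda / NA
R = 0.71 * 248 / 0.61
R = 288.7 nm


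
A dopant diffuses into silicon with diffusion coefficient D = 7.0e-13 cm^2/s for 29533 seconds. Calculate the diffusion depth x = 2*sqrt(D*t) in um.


Step 1: Compute D*t = 7.0e-13 * 29533 = 2.06731e-08 cm^2
Step 2: sqrt(D*t) = 1.43781e-04 cm
Step 3: x = 2 * 1.43781e-04 cm = 2.87562e-04 cm
Step 4: Convert to um (1 cm = 1e4 um): x = 2.876 um


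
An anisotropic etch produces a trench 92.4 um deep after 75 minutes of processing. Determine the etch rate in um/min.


Step 1: Etch rate = depth / time
Step 2: rate = 92.4 / 75
rate = 1.232 um/min


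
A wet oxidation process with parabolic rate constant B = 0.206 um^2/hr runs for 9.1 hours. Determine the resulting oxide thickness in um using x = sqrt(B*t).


Step 1: Compute B*t = 0.206 * 9.1 = 1.8746
Step 2: x = sqrt(1.8746)
x = 1.369 um


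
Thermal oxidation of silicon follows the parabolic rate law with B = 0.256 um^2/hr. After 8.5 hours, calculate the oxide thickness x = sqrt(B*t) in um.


Step 1: Compute B*t = 0.256 * 8.5 = 2.176
Step 2: x = sqrt(2.176)
x = 1.475 um


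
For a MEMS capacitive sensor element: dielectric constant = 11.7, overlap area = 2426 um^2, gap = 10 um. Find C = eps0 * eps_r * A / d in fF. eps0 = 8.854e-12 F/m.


Step 1: Convert area to m^2: A = 2426e-12 m^2
Step 2: Convert gap to m: d = 10e-6 m
Step 3: C = eps0 * eps_r * A / d
C = 8.854e-12 * 11.7 * 2426e-12 / 10e-6
Step 4: Convert to fF (multiply by 1e15).
C = 25.13 fF


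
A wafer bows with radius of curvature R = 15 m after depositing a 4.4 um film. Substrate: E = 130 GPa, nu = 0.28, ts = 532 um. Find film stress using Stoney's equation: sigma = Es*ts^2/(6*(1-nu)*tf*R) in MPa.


Step 1: Compute numerator: Es * ts^2 = 130 * 532^2 = 36793120 (GPa*um^2)
Step 2: Compute denominator (R in um): 6*(1-nu)*tf*R = 6*0.72*4.4*15e6 = 285120000.0 (um^2)
Step 3: sigma (GPa) = 36793120 / 285120000.0 = 1.29044e-01 GPa
Step 4: Convert to MPa (x1000): sigma = 129.0 MPa


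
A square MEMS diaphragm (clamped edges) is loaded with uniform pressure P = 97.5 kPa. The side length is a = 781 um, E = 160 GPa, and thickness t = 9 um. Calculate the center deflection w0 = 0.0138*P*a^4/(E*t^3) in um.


Step 1: Convert pressure to compatible units (E is in GPa, so P in GPa).
P = 97.5 kPa = 97.5e-6 GPa
Step 2: Compute numerator: 0.0138 * P * a^4.
a^4 = 781^4 = 372052421521
numerator = 0.0138 * 97.5e-6 * 372052421521 = 5.005965e+05
Step 3: Compute denominator: E * t^3 = 160 * 9^3 = 116640
Step 4: w0 = numerator / denominator = 5.005965e+05 / 116640 = 4.2918 um


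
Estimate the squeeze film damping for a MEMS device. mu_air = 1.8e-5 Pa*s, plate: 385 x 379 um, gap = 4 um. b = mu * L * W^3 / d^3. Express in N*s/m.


Step 1: Convert to SI.
L = 385e-6 m, W = 379e-6 m, d = 4e-6 m
Step 2: W^3 = (379e-6)^3 = 5.44e-11 m^3
Step 3: d^3 = (4e-6)^3 = 6.40e-17 m^3
Step 4: b = 1.8e-5 * 385e-6 * 5.44e-11 / 6.40e-17
b = 5.89e-03 N*s/m


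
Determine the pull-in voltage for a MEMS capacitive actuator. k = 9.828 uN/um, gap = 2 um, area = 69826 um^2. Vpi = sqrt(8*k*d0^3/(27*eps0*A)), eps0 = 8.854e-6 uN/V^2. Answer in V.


Step 1: Compute numerator: 8 * k * d0^3 = 8 * 9.828 * 2^3 = 628.992
Step 2: Compute denominator: 27 * eps0 * A = 27 * 8.854e-6 * 69826 = 16.692464
Step 3: Vpi = sqrt(628.992 / 16.692464)
Vpi = 6.14 V


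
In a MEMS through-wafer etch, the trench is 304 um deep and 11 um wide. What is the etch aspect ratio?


Step 1: AR = depth / width
Step 2: AR = 304 / 11
AR = 27.6


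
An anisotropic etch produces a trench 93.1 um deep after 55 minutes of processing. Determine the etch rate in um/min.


Step 1: Etch rate = depth / time
Step 2: rate = 93.1 / 55
rate = 1.693 um/min


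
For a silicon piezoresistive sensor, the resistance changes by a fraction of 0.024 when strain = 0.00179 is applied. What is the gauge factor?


Step 1: Identify values.
dR/R = 0.024, strain = 0.00179
Step 2: GF = (dR/R) / strain = 0.024 / 0.00179
GF = 13.4


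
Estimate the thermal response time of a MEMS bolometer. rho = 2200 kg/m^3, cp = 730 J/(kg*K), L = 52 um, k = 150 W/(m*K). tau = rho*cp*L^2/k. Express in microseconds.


Step 1: Convert L to m: L = 52e-6 m
Step 2: L^2 = (52e-6)^2 = 2.704e-09 m^2
Step 3: tau = 2200 * 730 * 2.704e-09 / 150 = 2.895083e-05 s
Step 4: Convert to microseconds (multiply by 1e6).
tau = 28.951 us


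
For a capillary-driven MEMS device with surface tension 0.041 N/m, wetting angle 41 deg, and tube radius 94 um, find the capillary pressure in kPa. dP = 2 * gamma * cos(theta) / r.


Step 1: cos(41 deg) = 0.7547
Step 2: Convert r to m: r = 94e-6 m
Step 3: dP = 2 * 0.041 * 0.7547 / 94e-6 = 658.4 Pa
Step 4: Convert Pa to kPa (divide by 1000).
dP = 0.66 kPa


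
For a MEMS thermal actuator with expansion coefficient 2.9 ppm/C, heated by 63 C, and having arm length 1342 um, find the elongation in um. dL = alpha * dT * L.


Step 1: Convert CTE: alpha = 2.9 ppm/C = 2.9e-6 /C
Step 2: dL = 2.9e-6 * 63 * 1342
dL = 0.2452 um


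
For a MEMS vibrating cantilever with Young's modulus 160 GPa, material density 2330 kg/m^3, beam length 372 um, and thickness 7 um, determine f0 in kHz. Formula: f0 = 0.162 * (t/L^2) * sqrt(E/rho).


Step 1: Convert units to SI.
t_SI = 7e-6 m, L_SI = 372e-6 m
Step 2: Calculate sqrt(E/rho).
sqrt(160e9 / 2330) = 8286.71 m/s
Step 3: Compute f0.
f0 = 0.162 * 7e-6 / (372e-6)^2 * 8286.71 = 67906.2 Hz = 67.91 kHz


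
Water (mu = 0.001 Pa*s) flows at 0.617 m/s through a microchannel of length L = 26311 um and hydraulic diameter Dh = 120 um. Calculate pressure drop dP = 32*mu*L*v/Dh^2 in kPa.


Step 1: Convert to SI: L = 26311e-6 m, Dh = 120e-6 m
Step 2: dP = 32 * 0.001 * 26311e-6 * 0.617 / (120e-6)^2
Step 3: dP = 36075.30 Pa
Step 4: Convert to kPa: dP = 36.08 kPa


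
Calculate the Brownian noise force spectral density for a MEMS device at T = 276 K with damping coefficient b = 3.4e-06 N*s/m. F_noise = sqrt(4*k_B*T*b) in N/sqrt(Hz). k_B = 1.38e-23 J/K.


Step 1: Compute 4 * k_B * T * b
= 4 * 1.38e-23 * 276 * 3.4e-06
= 5.1800e-26 N^2/Hz
Step 2: F_noise = sqrt(5.1800e-26)
F_noise = 2.28e-13 N/sqrt(Hz)


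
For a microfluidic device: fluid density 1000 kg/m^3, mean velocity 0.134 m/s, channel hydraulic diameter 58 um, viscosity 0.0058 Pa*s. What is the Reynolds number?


Step 1: Convert Dh to meters: Dh = 58e-6 m
Step 2: Re = rho * v * Dh / mu
Re = 1000 * 0.134 * 58e-6 / 0.0058
Re = 1.34


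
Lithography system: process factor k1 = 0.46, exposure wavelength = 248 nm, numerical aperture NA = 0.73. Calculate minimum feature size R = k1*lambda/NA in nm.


Step 1: Identify values: k1 = 0.46, lambda = 248 nm, NA = 0.73
Step 2: R = k1 * lambda / NA
R = 0.46 * 248 / 0.73
R = 156.3 nm


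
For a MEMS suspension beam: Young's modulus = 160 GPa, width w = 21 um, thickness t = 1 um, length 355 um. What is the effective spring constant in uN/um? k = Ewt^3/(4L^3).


Step 1: Convert E to consistent units (1 GPa = 1000 uN/um^2).
E = 160 GPa = 160000 uN/um^2
Step 2: Compute t^3 = 1^3 = 1
Step 3: Compute L^3 = 355^3 = 44738875
Step 4: k = 160000 * 21 * 1 / (4 * 44738875)
k = 0.0188 uN/um


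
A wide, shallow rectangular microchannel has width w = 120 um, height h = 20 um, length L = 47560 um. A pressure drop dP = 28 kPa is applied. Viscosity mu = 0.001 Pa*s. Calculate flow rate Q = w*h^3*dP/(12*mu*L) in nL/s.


Step 1: Convert all dimensions to SI (meters).
w = 120e-6 m, h = 20e-6 m, L = 47560e-6 m, dP = 28e3 Pa
Step 2: Q = w * h^3 * dP / (12 * mu * L)
Q = 120e-6 * (20e-6)^3 * 28e3 / (12 * 0.001 * 47560e-6) = 4.70984e-11 m^3/s
Step 3: Convert Q from m^3/s to nL/s (1 m^3 = 1e12 nL, so multiply by 1e12).
Q = 47.098 nL/s


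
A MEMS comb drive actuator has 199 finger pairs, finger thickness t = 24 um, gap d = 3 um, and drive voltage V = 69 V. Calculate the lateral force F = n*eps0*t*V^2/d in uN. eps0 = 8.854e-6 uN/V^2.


Step 1: Parameters: n=199, eps0=8.854e-6 uN/V^2, t=24 um, V=69 V, d=3 um
Step 2: V^2 = 4761
Step 3: F = 199 * 8.854e-6 * 24 * 4761 / 3
F = 67.109 uN


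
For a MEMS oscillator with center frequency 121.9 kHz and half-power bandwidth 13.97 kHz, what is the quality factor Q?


Step 1: Q = f0 / bandwidth
Step 2: Q = 121.9 / 13.97
Q = 8.7


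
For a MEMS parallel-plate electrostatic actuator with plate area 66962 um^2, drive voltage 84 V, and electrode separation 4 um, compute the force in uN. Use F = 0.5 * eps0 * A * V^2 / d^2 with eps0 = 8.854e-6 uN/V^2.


Step 1: Identify parameters.
eps0 = 8.854e-6 uN/V^2, A = 66962 um^2, V = 84 V, d = 4 um
Step 2: Compute V^2 = 84^2 = 7056
Step 3: Compute d^2 = 4^2 = 16
Step 4: F = 0.5 * 8.854e-6 * 66962 * 7056 / 16
F = 130.73 uN


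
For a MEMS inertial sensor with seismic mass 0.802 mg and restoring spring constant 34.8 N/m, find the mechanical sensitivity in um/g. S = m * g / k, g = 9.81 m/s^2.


Step 1: Convert mass: m = 0.802 mg = 8.02e-07 kg
Step 2: S = m * g / k = 8.02e-07 * 9.81 / 34.8
Step 3: S = 2.26e-07 m/g
Step 4: Convert to um/g: S = 0.226 um/g


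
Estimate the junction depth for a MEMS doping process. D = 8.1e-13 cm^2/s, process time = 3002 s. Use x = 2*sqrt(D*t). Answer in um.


Step 1: Compute D*t = 8.1e-13 * 3002 = 2.43162e-09 cm^2
Step 2: sqrt(D*t) = 4.9311e-05 cm
Step 3: x = 2 * 4.9311e-05 cm = 9.8622e-05 cm
Step 4: Convert to um (1 cm = 1e4 um): x = 0.986 um


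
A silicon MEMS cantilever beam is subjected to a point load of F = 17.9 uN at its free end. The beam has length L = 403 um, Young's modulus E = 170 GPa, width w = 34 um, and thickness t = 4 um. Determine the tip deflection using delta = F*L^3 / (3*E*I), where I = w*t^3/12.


Step 1: Calculate the second moment of area.
I = w * t^3 / 12 = 34 * 4^3 / 12 = 181.3333 um^4
Step 2: Convert E to consistent units (1 GPa = 1000 uN/um^2).
E = 170 GPa = 170000 uN/um^2
Step 3: Calculate tip deflection.
delta = F * L^3 / (3 * E * I)
delta = 17.9 * 403^3 / (3 * 170000 * 181.3333)
delta = 12.6684 um


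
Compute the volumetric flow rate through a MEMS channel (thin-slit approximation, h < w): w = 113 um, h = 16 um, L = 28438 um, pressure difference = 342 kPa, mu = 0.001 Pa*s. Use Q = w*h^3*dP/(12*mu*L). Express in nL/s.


Step 1: Convert all dimensions to SI (meters).
w = 113e-6 m, h = 16e-6 m, L = 28438e-6 m, dP = 342e3 Pa
Step 2: Q = w * h^3 * dP / (12 * mu * L)
Q = 113e-6 * (16e-6)^3 * 342e3 / (12 * 0.001 * 28438e-6) = 4.6385709e-10 m^3/s
Step 3: Convert Q from m^3/s to nL/s (1 m^3 = 1e12 nL, so multiply by 1e12).
Q = 463.857 nL/s


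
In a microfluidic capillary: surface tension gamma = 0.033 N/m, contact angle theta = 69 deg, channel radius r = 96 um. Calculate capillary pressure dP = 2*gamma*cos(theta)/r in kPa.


Step 1: cos(69 deg) = 0.3584
Step 2: Convert r to m: r = 96e-6 m
Step 3: dP = 2 * 0.033 * 0.3584 / 96e-6 = 246.4 Pa
Step 4: Convert Pa to kPa (divide by 1000).
dP = 0.25 kPa


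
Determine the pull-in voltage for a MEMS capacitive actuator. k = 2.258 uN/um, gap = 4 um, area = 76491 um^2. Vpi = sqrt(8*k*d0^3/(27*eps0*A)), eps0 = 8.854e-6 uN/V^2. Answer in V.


Step 1: Compute numerator: 8 * k * d0^3 = 8 * 2.258 * 4^3 = 1156.096
Step 2: Compute denominator: 27 * eps0 * A = 27 * 8.854e-6 * 76491 = 18.285785
Step 3: Vpi = sqrt(1156.096 / 18.285785)
Vpi = 7.95 V


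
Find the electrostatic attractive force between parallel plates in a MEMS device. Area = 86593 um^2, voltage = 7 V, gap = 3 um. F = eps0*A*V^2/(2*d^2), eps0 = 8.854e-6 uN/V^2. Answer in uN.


Step 1: Identify parameters.
eps0 = 8.854e-6 uN/V^2, A = 86593 um^2, V = 7 V, d = 3 um
Step 2: Compute V^2 = 7^2 = 49
Step 3: Compute d^2 = 3^2 = 9
Step 4: F = 0.5 * 8.854e-6 * 86593 * 49 / 9
F = 2.087 uN


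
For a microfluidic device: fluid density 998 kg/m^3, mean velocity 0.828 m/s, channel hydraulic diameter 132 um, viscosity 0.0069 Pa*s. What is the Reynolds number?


Step 1: Convert Dh to meters: Dh = 132e-6 m
Step 2: Re = rho * v * Dh / mu
Re = 998 * 0.828 * 132e-6 / 0.0069
Re = 15.808


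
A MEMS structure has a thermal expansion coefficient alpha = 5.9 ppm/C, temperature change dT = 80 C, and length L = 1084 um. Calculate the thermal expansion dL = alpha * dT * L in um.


Step 1: Convert CTE: alpha = 5.9 ppm/C = 5.9e-6 /C
Step 2: dL = 5.9e-6 * 80 * 1084
dL = 0.5116 um


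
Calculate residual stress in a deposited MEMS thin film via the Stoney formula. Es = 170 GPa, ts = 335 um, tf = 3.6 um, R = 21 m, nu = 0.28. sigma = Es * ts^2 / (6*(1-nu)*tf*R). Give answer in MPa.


Step 1: Compute numerator: Es * ts^2 = 170 * 335^2 = 19078250 (GPa*um^2)
Step 2: Compute denominator (R in um): 6*(1-nu)*tf*R = 6*0.72*3.6*21e6 = 326592000.0 (um^2)
Step 3: sigma (GPa) = 19078250 / 326592000.0 = 5.8416e-02 GPa
Step 4: Convert to MPa (x1000): sigma = 58.4 MPa


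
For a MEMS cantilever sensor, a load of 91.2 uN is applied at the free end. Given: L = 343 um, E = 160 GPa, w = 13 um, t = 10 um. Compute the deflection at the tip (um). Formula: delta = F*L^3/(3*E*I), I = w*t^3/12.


Step 1: Calculate the second moment of area.
I = w * t^3 / 12 = 13 * 10^3 / 12 = 1083.3333 um^4
Step 2: Convert E to consistent units (1 GPa = 1000 uN/um^2).
E = 160 GPa = 160000 uN/um^2
Step 3: Calculate tip deflection.
delta = F * L^3 / (3 * E * I)
delta = 91.2 * 343^3 / (3 * 160000 * 1083.3333)
delta = 7.0774 um


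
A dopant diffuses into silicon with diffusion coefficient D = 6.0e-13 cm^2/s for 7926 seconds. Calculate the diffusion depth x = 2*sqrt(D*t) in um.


Step 1: Compute D*t = 6.0e-13 * 7926 = 4.7556e-09 cm^2
Step 2: sqrt(D*t) = 6.89609e-05 cm
Step 3: x = 2 * 6.89609e-05 cm = 1.379218e-04 cm
Step 4: Convert to um (1 cm = 1e4 um): x = 1.379 um


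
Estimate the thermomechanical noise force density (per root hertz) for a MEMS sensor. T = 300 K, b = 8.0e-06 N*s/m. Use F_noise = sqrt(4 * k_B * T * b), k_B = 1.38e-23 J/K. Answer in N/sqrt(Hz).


Step 1: Compute 4 * k_B * T * b
= 4 * 1.38e-23 * 300 * 8.0e-06
= 1.3248e-25 N^2/Hz
Step 2: F_noise = sqrt(1.3248e-25)
F_noise = 3.64e-13 N/sqrt(Hz)


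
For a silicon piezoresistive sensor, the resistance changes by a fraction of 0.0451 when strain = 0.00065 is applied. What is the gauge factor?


Step 1: Identify values.
dR/R = 0.0451, strain = 0.00065
Step 2: GF = (dR/R) / strain = 0.0451 / 0.00065
GF = 69.4
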